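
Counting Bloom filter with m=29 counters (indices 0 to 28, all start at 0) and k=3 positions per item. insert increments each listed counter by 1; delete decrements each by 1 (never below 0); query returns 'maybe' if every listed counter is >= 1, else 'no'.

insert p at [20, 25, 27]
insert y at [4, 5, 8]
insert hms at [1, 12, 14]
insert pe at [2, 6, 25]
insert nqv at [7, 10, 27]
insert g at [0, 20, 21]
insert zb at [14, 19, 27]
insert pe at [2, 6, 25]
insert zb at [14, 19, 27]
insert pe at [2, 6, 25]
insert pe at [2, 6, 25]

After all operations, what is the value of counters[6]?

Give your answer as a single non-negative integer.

Step 1: insert p at [20, 25, 27] -> counters=[0,0,0,0,0,0,0,0,0,0,0,0,0,0,0,0,0,0,0,0,1,0,0,0,0,1,0,1,0]
Step 2: insert y at [4, 5, 8] -> counters=[0,0,0,0,1,1,0,0,1,0,0,0,0,0,0,0,0,0,0,0,1,0,0,0,0,1,0,1,0]
Step 3: insert hms at [1, 12, 14] -> counters=[0,1,0,0,1,1,0,0,1,0,0,0,1,0,1,0,0,0,0,0,1,0,0,0,0,1,0,1,0]
Step 4: insert pe at [2, 6, 25] -> counters=[0,1,1,0,1,1,1,0,1,0,0,0,1,0,1,0,0,0,0,0,1,0,0,0,0,2,0,1,0]
Step 5: insert nqv at [7, 10, 27] -> counters=[0,1,1,0,1,1,1,1,1,0,1,0,1,0,1,0,0,0,0,0,1,0,0,0,0,2,0,2,0]
Step 6: insert g at [0, 20, 21] -> counters=[1,1,1,0,1,1,1,1,1,0,1,0,1,0,1,0,0,0,0,0,2,1,0,0,0,2,0,2,0]
Step 7: insert zb at [14, 19, 27] -> counters=[1,1,1,0,1,1,1,1,1,0,1,0,1,0,2,0,0,0,0,1,2,1,0,0,0,2,0,3,0]
Step 8: insert pe at [2, 6, 25] -> counters=[1,1,2,0,1,1,2,1,1,0,1,0,1,0,2,0,0,0,0,1,2,1,0,0,0,3,0,3,0]
Step 9: insert zb at [14, 19, 27] -> counters=[1,1,2,0,1,1,2,1,1,0,1,0,1,0,3,0,0,0,0,2,2,1,0,0,0,3,0,4,0]
Step 10: insert pe at [2, 6, 25] -> counters=[1,1,3,0,1,1,3,1,1,0,1,0,1,0,3,0,0,0,0,2,2,1,0,0,0,4,0,4,0]
Step 11: insert pe at [2, 6, 25] -> counters=[1,1,4,0,1,1,4,1,1,0,1,0,1,0,3,0,0,0,0,2,2,1,0,0,0,5,0,4,0]
Final counters=[1,1,4,0,1,1,4,1,1,0,1,0,1,0,3,0,0,0,0,2,2,1,0,0,0,5,0,4,0] -> counters[6]=4

Answer: 4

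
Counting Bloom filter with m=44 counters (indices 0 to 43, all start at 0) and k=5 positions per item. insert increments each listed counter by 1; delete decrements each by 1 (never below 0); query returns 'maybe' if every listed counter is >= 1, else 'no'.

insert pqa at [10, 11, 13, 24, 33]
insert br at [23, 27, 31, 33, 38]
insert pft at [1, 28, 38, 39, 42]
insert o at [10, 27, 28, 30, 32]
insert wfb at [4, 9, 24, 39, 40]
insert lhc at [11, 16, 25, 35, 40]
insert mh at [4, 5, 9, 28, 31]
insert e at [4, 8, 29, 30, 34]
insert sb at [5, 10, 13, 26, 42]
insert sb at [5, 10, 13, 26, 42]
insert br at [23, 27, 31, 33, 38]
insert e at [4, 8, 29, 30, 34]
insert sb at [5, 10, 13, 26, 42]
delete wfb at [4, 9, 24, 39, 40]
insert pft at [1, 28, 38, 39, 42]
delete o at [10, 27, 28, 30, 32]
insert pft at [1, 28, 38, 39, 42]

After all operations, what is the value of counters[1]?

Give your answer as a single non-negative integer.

Answer: 3

Derivation:
Step 1: insert pqa at [10, 11, 13, 24, 33] -> counters=[0,0,0,0,0,0,0,0,0,0,1,1,0,1,0,0,0,0,0,0,0,0,0,0,1,0,0,0,0,0,0,0,0,1,0,0,0,0,0,0,0,0,0,0]
Step 2: insert br at [23, 27, 31, 33, 38] -> counters=[0,0,0,0,0,0,0,0,0,0,1,1,0,1,0,0,0,0,0,0,0,0,0,1,1,0,0,1,0,0,0,1,0,2,0,0,0,0,1,0,0,0,0,0]
Step 3: insert pft at [1, 28, 38, 39, 42] -> counters=[0,1,0,0,0,0,0,0,0,0,1,1,0,1,0,0,0,0,0,0,0,0,0,1,1,0,0,1,1,0,0,1,0,2,0,0,0,0,2,1,0,0,1,0]
Step 4: insert o at [10, 27, 28, 30, 32] -> counters=[0,1,0,0,0,0,0,0,0,0,2,1,0,1,0,0,0,0,0,0,0,0,0,1,1,0,0,2,2,0,1,1,1,2,0,0,0,0,2,1,0,0,1,0]
Step 5: insert wfb at [4, 9, 24, 39, 40] -> counters=[0,1,0,0,1,0,0,0,0,1,2,1,0,1,0,0,0,0,0,0,0,0,0,1,2,0,0,2,2,0,1,1,1,2,0,0,0,0,2,2,1,0,1,0]
Step 6: insert lhc at [11, 16, 25, 35, 40] -> counters=[0,1,0,0,1,0,0,0,0,1,2,2,0,1,0,0,1,0,0,0,0,0,0,1,2,1,0,2,2,0,1,1,1,2,0,1,0,0,2,2,2,0,1,0]
Step 7: insert mh at [4, 5, 9, 28, 31] -> counters=[0,1,0,0,2,1,0,0,0,2,2,2,0,1,0,0,1,0,0,0,0,0,0,1,2,1,0,2,3,0,1,2,1,2,0,1,0,0,2,2,2,0,1,0]
Step 8: insert e at [4, 8, 29, 30, 34] -> counters=[0,1,0,0,3,1,0,0,1,2,2,2,0,1,0,0,1,0,0,0,0,0,0,1,2,1,0,2,3,1,2,2,1,2,1,1,0,0,2,2,2,0,1,0]
Step 9: insert sb at [5, 10, 13, 26, 42] -> counters=[0,1,0,0,3,2,0,0,1,2,3,2,0,2,0,0,1,0,0,0,0,0,0,1,2,1,1,2,3,1,2,2,1,2,1,1,0,0,2,2,2,0,2,0]
Step 10: insert sb at [5, 10, 13, 26, 42] -> counters=[0,1,0,0,3,3,0,0,1,2,4,2,0,3,0,0,1,0,0,0,0,0,0,1,2,1,2,2,3,1,2,2,1,2,1,1,0,0,2,2,2,0,3,0]
Step 11: insert br at [23, 27, 31, 33, 38] -> counters=[0,1,0,0,3,3,0,0,1,2,4,2,0,3,0,0,1,0,0,0,0,0,0,2,2,1,2,3,3,1,2,3,1,3,1,1,0,0,3,2,2,0,3,0]
Step 12: insert e at [4, 8, 29, 30, 34] -> counters=[0,1,0,0,4,3,0,0,2,2,4,2,0,3,0,0,1,0,0,0,0,0,0,2,2,1,2,3,3,2,3,3,1,3,2,1,0,0,3,2,2,0,3,0]
Step 13: insert sb at [5, 10, 13, 26, 42] -> counters=[0,1,0,0,4,4,0,0,2,2,5,2,0,4,0,0,1,0,0,0,0,0,0,2,2,1,3,3,3,2,3,3,1,3,2,1,0,0,3,2,2,0,4,0]
Step 14: delete wfb at [4, 9, 24, 39, 40] -> counters=[0,1,0,0,3,4,0,0,2,1,5,2,0,4,0,0,1,0,0,0,0,0,0,2,1,1,3,3,3,2,3,3,1,3,2,1,0,0,3,1,1,0,4,0]
Step 15: insert pft at [1, 28, 38, 39, 42] -> counters=[0,2,0,0,3,4,0,0,2,1,5,2,0,4,0,0,1,0,0,0,0,0,0,2,1,1,3,3,4,2,3,3,1,3,2,1,0,0,4,2,1,0,5,0]
Step 16: delete o at [10, 27, 28, 30, 32] -> counters=[0,2,0,0,3,4,0,0,2,1,4,2,0,4,0,0,1,0,0,0,0,0,0,2,1,1,3,2,3,2,2,3,0,3,2,1,0,0,4,2,1,0,5,0]
Step 17: insert pft at [1, 28, 38, 39, 42] -> counters=[0,3,0,0,3,4,0,0,2,1,4,2,0,4,0,0,1,0,0,0,0,0,0,2,1,1,3,2,4,2,2,3,0,3,2,1,0,0,5,3,1,0,6,0]
Final counters=[0,3,0,0,3,4,0,0,2,1,4,2,0,4,0,0,1,0,0,0,0,0,0,2,1,1,3,2,4,2,2,3,0,3,2,1,0,0,5,3,1,0,6,0] -> counters[1]=3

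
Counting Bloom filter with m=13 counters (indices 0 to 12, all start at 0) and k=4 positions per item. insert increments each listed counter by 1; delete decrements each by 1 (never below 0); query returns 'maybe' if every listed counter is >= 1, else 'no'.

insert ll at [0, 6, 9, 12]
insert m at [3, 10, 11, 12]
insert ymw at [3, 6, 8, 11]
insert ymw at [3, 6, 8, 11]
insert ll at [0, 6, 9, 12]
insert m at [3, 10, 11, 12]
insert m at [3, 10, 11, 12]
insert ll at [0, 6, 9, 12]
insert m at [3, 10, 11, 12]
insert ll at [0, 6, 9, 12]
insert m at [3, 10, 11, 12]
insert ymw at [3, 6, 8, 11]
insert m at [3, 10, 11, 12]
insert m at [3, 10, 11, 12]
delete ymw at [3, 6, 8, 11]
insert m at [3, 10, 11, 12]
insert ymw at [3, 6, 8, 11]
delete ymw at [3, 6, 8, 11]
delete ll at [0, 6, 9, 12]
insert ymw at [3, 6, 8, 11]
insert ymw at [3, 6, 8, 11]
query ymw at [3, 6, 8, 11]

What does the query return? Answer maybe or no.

Step 1: insert ll at [0, 6, 9, 12] -> counters=[1,0,0,0,0,0,1,0,0,1,0,0,1]
Step 2: insert m at [3, 10, 11, 12] -> counters=[1,0,0,1,0,0,1,0,0,1,1,1,2]
Step 3: insert ymw at [3, 6, 8, 11] -> counters=[1,0,0,2,0,0,2,0,1,1,1,2,2]
Step 4: insert ymw at [3, 6, 8, 11] -> counters=[1,0,0,3,0,0,3,0,2,1,1,3,2]
Step 5: insert ll at [0, 6, 9, 12] -> counters=[2,0,0,3,0,0,4,0,2,2,1,3,3]
Step 6: insert m at [3, 10, 11, 12] -> counters=[2,0,0,4,0,0,4,0,2,2,2,4,4]
Step 7: insert m at [3, 10, 11, 12] -> counters=[2,0,0,5,0,0,4,0,2,2,3,5,5]
Step 8: insert ll at [0, 6, 9, 12] -> counters=[3,0,0,5,0,0,5,0,2,3,3,5,6]
Step 9: insert m at [3, 10, 11, 12] -> counters=[3,0,0,6,0,0,5,0,2,3,4,6,7]
Step 10: insert ll at [0, 6, 9, 12] -> counters=[4,0,0,6,0,0,6,0,2,4,4,6,8]
Step 11: insert m at [3, 10, 11, 12] -> counters=[4,0,0,7,0,0,6,0,2,4,5,7,9]
Step 12: insert ymw at [3, 6, 8, 11] -> counters=[4,0,0,8,0,0,7,0,3,4,5,8,9]
Step 13: insert m at [3, 10, 11, 12] -> counters=[4,0,0,9,0,0,7,0,3,4,6,9,10]
Step 14: insert m at [3, 10, 11, 12] -> counters=[4,0,0,10,0,0,7,0,3,4,7,10,11]
Step 15: delete ymw at [3, 6, 8, 11] -> counters=[4,0,0,9,0,0,6,0,2,4,7,9,11]
Step 16: insert m at [3, 10, 11, 12] -> counters=[4,0,0,10,0,0,6,0,2,4,8,10,12]
Step 17: insert ymw at [3, 6, 8, 11] -> counters=[4,0,0,11,0,0,7,0,3,4,8,11,12]
Step 18: delete ymw at [3, 6, 8, 11] -> counters=[4,0,0,10,0,0,6,0,2,4,8,10,12]
Step 19: delete ll at [0, 6, 9, 12] -> counters=[3,0,0,10,0,0,5,0,2,3,8,10,11]
Step 20: insert ymw at [3, 6, 8, 11] -> counters=[3,0,0,11,0,0,6,0,3,3,8,11,11]
Step 21: insert ymw at [3, 6, 8, 11] -> counters=[3,0,0,12,0,0,7,0,4,3,8,12,11]
Query ymw: check counters[3]=12 counters[6]=7 counters[8]=4 counters[11]=12 -> maybe

Answer: maybe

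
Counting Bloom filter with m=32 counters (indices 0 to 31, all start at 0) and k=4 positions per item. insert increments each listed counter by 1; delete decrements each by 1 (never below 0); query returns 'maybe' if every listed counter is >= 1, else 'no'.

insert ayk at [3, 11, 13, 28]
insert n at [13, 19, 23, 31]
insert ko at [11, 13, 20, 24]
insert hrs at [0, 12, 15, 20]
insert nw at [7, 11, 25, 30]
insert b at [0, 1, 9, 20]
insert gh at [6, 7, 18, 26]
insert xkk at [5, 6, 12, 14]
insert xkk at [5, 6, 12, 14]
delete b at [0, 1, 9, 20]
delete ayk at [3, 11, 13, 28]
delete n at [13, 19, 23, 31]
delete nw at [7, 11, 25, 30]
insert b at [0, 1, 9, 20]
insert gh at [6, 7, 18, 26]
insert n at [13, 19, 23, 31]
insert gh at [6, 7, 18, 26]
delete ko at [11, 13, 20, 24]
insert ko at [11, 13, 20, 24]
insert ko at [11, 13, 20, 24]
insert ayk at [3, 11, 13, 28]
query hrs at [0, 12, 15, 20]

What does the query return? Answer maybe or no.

Step 1: insert ayk at [3, 11, 13, 28] -> counters=[0,0,0,1,0,0,0,0,0,0,0,1,0,1,0,0,0,0,0,0,0,0,0,0,0,0,0,0,1,0,0,0]
Step 2: insert n at [13, 19, 23, 31] -> counters=[0,0,0,1,0,0,0,0,0,0,0,1,0,2,0,0,0,0,0,1,0,0,0,1,0,0,0,0,1,0,0,1]
Step 3: insert ko at [11, 13, 20, 24] -> counters=[0,0,0,1,0,0,0,0,0,0,0,2,0,3,0,0,0,0,0,1,1,0,0,1,1,0,0,0,1,0,0,1]
Step 4: insert hrs at [0, 12, 15, 20] -> counters=[1,0,0,1,0,0,0,0,0,0,0,2,1,3,0,1,0,0,0,1,2,0,0,1,1,0,0,0,1,0,0,1]
Step 5: insert nw at [7, 11, 25, 30] -> counters=[1,0,0,1,0,0,0,1,0,0,0,3,1,3,0,1,0,0,0,1,2,0,0,1,1,1,0,0,1,0,1,1]
Step 6: insert b at [0, 1, 9, 20] -> counters=[2,1,0,1,0,0,0,1,0,1,0,3,1,3,0,1,0,0,0,1,3,0,0,1,1,1,0,0,1,0,1,1]
Step 7: insert gh at [6, 7, 18, 26] -> counters=[2,1,0,1,0,0,1,2,0,1,0,3,1,3,0,1,0,0,1,1,3,0,0,1,1,1,1,0,1,0,1,1]
Step 8: insert xkk at [5, 6, 12, 14] -> counters=[2,1,0,1,0,1,2,2,0,1,0,3,2,3,1,1,0,0,1,1,3,0,0,1,1,1,1,0,1,0,1,1]
Step 9: insert xkk at [5, 6, 12, 14] -> counters=[2,1,0,1,0,2,3,2,0,1,0,3,3,3,2,1,0,0,1,1,3,0,0,1,1,1,1,0,1,0,1,1]
Step 10: delete b at [0, 1, 9, 20] -> counters=[1,0,0,1,0,2,3,2,0,0,0,3,3,3,2,1,0,0,1,1,2,0,0,1,1,1,1,0,1,0,1,1]
Step 11: delete ayk at [3, 11, 13, 28] -> counters=[1,0,0,0,0,2,3,2,0,0,0,2,3,2,2,1,0,0,1,1,2,0,0,1,1,1,1,0,0,0,1,1]
Step 12: delete n at [13, 19, 23, 31] -> counters=[1,0,0,0,0,2,3,2,0,0,0,2,3,1,2,1,0,0,1,0,2,0,0,0,1,1,1,0,0,0,1,0]
Step 13: delete nw at [7, 11, 25, 30] -> counters=[1,0,0,0,0,2,3,1,0,0,0,1,3,1,2,1,0,0,1,0,2,0,0,0,1,0,1,0,0,0,0,0]
Step 14: insert b at [0, 1, 9, 20] -> counters=[2,1,0,0,0,2,3,1,0,1,0,1,3,1,2,1,0,0,1,0,3,0,0,0,1,0,1,0,0,0,0,0]
Step 15: insert gh at [6, 7, 18, 26] -> counters=[2,1,0,0,0,2,4,2,0,1,0,1,3,1,2,1,0,0,2,0,3,0,0,0,1,0,2,0,0,0,0,0]
Step 16: insert n at [13, 19, 23, 31] -> counters=[2,1,0,0,0,2,4,2,0,1,0,1,3,2,2,1,0,0,2,1,3,0,0,1,1,0,2,0,0,0,0,1]
Step 17: insert gh at [6, 7, 18, 26] -> counters=[2,1,0,0,0,2,5,3,0,1,0,1,3,2,2,1,0,0,3,1,3,0,0,1,1,0,3,0,0,0,0,1]
Step 18: delete ko at [11, 13, 20, 24] -> counters=[2,1,0,0,0,2,5,3,0,1,0,0,3,1,2,1,0,0,3,1,2,0,0,1,0,0,3,0,0,0,0,1]
Step 19: insert ko at [11, 13, 20, 24] -> counters=[2,1,0,0,0,2,5,3,0,1,0,1,3,2,2,1,0,0,3,1,3,0,0,1,1,0,3,0,0,0,0,1]
Step 20: insert ko at [11, 13, 20, 24] -> counters=[2,1,0,0,0,2,5,3,0,1,0,2,3,3,2,1,0,0,3,1,4,0,0,1,2,0,3,0,0,0,0,1]
Step 21: insert ayk at [3, 11, 13, 28] -> counters=[2,1,0,1,0,2,5,3,0,1,0,3,3,4,2,1,0,0,3,1,4,0,0,1,2,0,3,0,1,0,0,1]
Query hrs: check counters[0]=2 counters[12]=3 counters[15]=1 counters[20]=4 -> maybe

Answer: maybe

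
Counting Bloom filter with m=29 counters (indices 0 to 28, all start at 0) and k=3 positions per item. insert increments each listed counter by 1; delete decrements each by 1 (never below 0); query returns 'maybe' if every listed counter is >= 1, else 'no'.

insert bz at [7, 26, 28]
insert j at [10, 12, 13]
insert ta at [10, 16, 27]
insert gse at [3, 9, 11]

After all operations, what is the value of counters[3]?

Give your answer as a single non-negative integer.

Step 1: insert bz at [7, 26, 28] -> counters=[0,0,0,0,0,0,0,1,0,0,0,0,0,0,0,0,0,0,0,0,0,0,0,0,0,0,1,0,1]
Step 2: insert j at [10, 12, 13] -> counters=[0,0,0,0,0,0,0,1,0,0,1,0,1,1,0,0,0,0,0,0,0,0,0,0,0,0,1,0,1]
Step 3: insert ta at [10, 16, 27] -> counters=[0,0,0,0,0,0,0,1,0,0,2,0,1,1,0,0,1,0,0,0,0,0,0,0,0,0,1,1,1]
Step 4: insert gse at [3, 9, 11] -> counters=[0,0,0,1,0,0,0,1,0,1,2,1,1,1,0,0,1,0,0,0,0,0,0,0,0,0,1,1,1]
Final counters=[0,0,0,1,0,0,0,1,0,1,2,1,1,1,0,0,1,0,0,0,0,0,0,0,0,0,1,1,1] -> counters[3]=1

Answer: 1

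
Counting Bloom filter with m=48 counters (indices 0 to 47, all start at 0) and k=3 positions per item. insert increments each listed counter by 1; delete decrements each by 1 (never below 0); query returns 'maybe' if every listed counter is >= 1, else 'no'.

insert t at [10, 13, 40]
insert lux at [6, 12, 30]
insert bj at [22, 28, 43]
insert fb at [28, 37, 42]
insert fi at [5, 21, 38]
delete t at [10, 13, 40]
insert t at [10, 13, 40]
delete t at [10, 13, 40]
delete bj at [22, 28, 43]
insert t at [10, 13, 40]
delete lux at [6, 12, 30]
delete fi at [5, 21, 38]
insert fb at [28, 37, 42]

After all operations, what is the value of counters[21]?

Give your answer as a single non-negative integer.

Answer: 0

Derivation:
Step 1: insert t at [10, 13, 40] -> counters=[0,0,0,0,0,0,0,0,0,0,1,0,0,1,0,0,0,0,0,0,0,0,0,0,0,0,0,0,0,0,0,0,0,0,0,0,0,0,0,0,1,0,0,0,0,0,0,0]
Step 2: insert lux at [6, 12, 30] -> counters=[0,0,0,0,0,0,1,0,0,0,1,0,1,1,0,0,0,0,0,0,0,0,0,0,0,0,0,0,0,0,1,0,0,0,0,0,0,0,0,0,1,0,0,0,0,0,0,0]
Step 3: insert bj at [22, 28, 43] -> counters=[0,0,0,0,0,0,1,0,0,0,1,0,1,1,0,0,0,0,0,0,0,0,1,0,0,0,0,0,1,0,1,0,0,0,0,0,0,0,0,0,1,0,0,1,0,0,0,0]
Step 4: insert fb at [28, 37, 42] -> counters=[0,0,0,0,0,0,1,0,0,0,1,0,1,1,0,0,0,0,0,0,0,0,1,0,0,0,0,0,2,0,1,0,0,0,0,0,0,1,0,0,1,0,1,1,0,0,0,0]
Step 5: insert fi at [5, 21, 38] -> counters=[0,0,0,0,0,1,1,0,0,0,1,0,1,1,0,0,0,0,0,0,0,1,1,0,0,0,0,0,2,0,1,0,0,0,0,0,0,1,1,0,1,0,1,1,0,0,0,0]
Step 6: delete t at [10, 13, 40] -> counters=[0,0,0,0,0,1,1,0,0,0,0,0,1,0,0,0,0,0,0,0,0,1,1,0,0,0,0,0,2,0,1,0,0,0,0,0,0,1,1,0,0,0,1,1,0,0,0,0]
Step 7: insert t at [10, 13, 40] -> counters=[0,0,0,0,0,1,1,0,0,0,1,0,1,1,0,0,0,0,0,0,0,1,1,0,0,0,0,0,2,0,1,0,0,0,0,0,0,1,1,0,1,0,1,1,0,0,0,0]
Step 8: delete t at [10, 13, 40] -> counters=[0,0,0,0,0,1,1,0,0,0,0,0,1,0,0,0,0,0,0,0,0,1,1,0,0,0,0,0,2,0,1,0,0,0,0,0,0,1,1,0,0,0,1,1,0,0,0,0]
Step 9: delete bj at [22, 28, 43] -> counters=[0,0,0,0,0,1,1,0,0,0,0,0,1,0,0,0,0,0,0,0,0,1,0,0,0,0,0,0,1,0,1,0,0,0,0,0,0,1,1,0,0,0,1,0,0,0,0,0]
Step 10: insert t at [10, 13, 40] -> counters=[0,0,0,0,0,1,1,0,0,0,1,0,1,1,0,0,0,0,0,0,0,1,0,0,0,0,0,0,1,0,1,0,0,0,0,0,0,1,1,0,1,0,1,0,0,0,0,0]
Step 11: delete lux at [6, 12, 30] -> counters=[0,0,0,0,0,1,0,0,0,0,1,0,0,1,0,0,0,0,0,0,0,1,0,0,0,0,0,0,1,0,0,0,0,0,0,0,0,1,1,0,1,0,1,0,0,0,0,0]
Step 12: delete fi at [5, 21, 38] -> counters=[0,0,0,0,0,0,0,0,0,0,1,0,0,1,0,0,0,0,0,0,0,0,0,0,0,0,0,0,1,0,0,0,0,0,0,0,0,1,0,0,1,0,1,0,0,0,0,0]
Step 13: insert fb at [28, 37, 42] -> counters=[0,0,0,0,0,0,0,0,0,0,1,0,0,1,0,0,0,0,0,0,0,0,0,0,0,0,0,0,2,0,0,0,0,0,0,0,0,2,0,0,1,0,2,0,0,0,0,0]
Final counters=[0,0,0,0,0,0,0,0,0,0,1,0,0,1,0,0,0,0,0,0,0,0,0,0,0,0,0,0,2,0,0,0,0,0,0,0,0,2,0,0,1,0,2,0,0,0,0,0] -> counters[21]=0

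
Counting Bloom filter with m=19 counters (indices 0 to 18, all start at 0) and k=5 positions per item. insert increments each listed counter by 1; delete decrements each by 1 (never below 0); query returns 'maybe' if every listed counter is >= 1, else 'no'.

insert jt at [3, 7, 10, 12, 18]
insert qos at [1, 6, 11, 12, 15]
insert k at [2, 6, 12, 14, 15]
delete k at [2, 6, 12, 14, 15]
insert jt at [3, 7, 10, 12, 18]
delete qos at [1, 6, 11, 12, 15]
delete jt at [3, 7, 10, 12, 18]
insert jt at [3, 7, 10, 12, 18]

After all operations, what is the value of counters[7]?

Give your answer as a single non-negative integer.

Step 1: insert jt at [3, 7, 10, 12, 18] -> counters=[0,0,0,1,0,0,0,1,0,0,1,0,1,0,0,0,0,0,1]
Step 2: insert qos at [1, 6, 11, 12, 15] -> counters=[0,1,0,1,0,0,1,1,0,0,1,1,2,0,0,1,0,0,1]
Step 3: insert k at [2, 6, 12, 14, 15] -> counters=[0,1,1,1,0,0,2,1,0,0,1,1,3,0,1,2,0,0,1]
Step 4: delete k at [2, 6, 12, 14, 15] -> counters=[0,1,0,1,0,0,1,1,0,0,1,1,2,0,0,1,0,0,1]
Step 5: insert jt at [3, 7, 10, 12, 18] -> counters=[0,1,0,2,0,0,1,2,0,0,2,1,3,0,0,1,0,0,2]
Step 6: delete qos at [1, 6, 11, 12, 15] -> counters=[0,0,0,2,0,0,0,2,0,0,2,0,2,0,0,0,0,0,2]
Step 7: delete jt at [3, 7, 10, 12, 18] -> counters=[0,0,0,1,0,0,0,1,0,0,1,0,1,0,0,0,0,0,1]
Step 8: insert jt at [3, 7, 10, 12, 18] -> counters=[0,0,0,2,0,0,0,2,0,0,2,0,2,0,0,0,0,0,2]
Final counters=[0,0,0,2,0,0,0,2,0,0,2,0,2,0,0,0,0,0,2] -> counters[7]=2

Answer: 2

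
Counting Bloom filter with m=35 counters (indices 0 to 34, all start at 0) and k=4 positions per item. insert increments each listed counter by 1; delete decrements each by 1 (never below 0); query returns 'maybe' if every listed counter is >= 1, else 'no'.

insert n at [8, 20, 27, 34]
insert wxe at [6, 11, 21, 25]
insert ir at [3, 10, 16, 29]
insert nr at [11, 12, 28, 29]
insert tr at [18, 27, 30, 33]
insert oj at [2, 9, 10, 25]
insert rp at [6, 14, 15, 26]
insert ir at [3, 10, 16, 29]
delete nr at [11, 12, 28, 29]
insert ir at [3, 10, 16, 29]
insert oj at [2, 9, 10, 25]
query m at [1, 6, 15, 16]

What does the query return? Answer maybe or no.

Answer: no

Derivation:
Step 1: insert n at [8, 20, 27, 34] -> counters=[0,0,0,0,0,0,0,0,1,0,0,0,0,0,0,0,0,0,0,0,1,0,0,0,0,0,0,1,0,0,0,0,0,0,1]
Step 2: insert wxe at [6, 11, 21, 25] -> counters=[0,0,0,0,0,0,1,0,1,0,0,1,0,0,0,0,0,0,0,0,1,1,0,0,0,1,0,1,0,0,0,0,0,0,1]
Step 3: insert ir at [3, 10, 16, 29] -> counters=[0,0,0,1,0,0,1,0,1,0,1,1,0,0,0,0,1,0,0,0,1,1,0,0,0,1,0,1,0,1,0,0,0,0,1]
Step 4: insert nr at [11, 12, 28, 29] -> counters=[0,0,0,1,0,0,1,0,1,0,1,2,1,0,0,0,1,0,0,0,1,1,0,0,0,1,0,1,1,2,0,0,0,0,1]
Step 5: insert tr at [18, 27, 30, 33] -> counters=[0,0,0,1,0,0,1,0,1,0,1,2,1,0,0,0,1,0,1,0,1,1,0,0,0,1,0,2,1,2,1,0,0,1,1]
Step 6: insert oj at [2, 9, 10, 25] -> counters=[0,0,1,1,0,0,1,0,1,1,2,2,1,0,0,0,1,0,1,0,1,1,0,0,0,2,0,2,1,2,1,0,0,1,1]
Step 7: insert rp at [6, 14, 15, 26] -> counters=[0,0,1,1,0,0,2,0,1,1,2,2,1,0,1,1,1,0,1,0,1,1,0,0,0,2,1,2,1,2,1,0,0,1,1]
Step 8: insert ir at [3, 10, 16, 29] -> counters=[0,0,1,2,0,0,2,0,1,1,3,2,1,0,1,1,2,0,1,0,1,1,0,0,0,2,1,2,1,3,1,0,0,1,1]
Step 9: delete nr at [11, 12, 28, 29] -> counters=[0,0,1,2,0,0,2,0,1,1,3,1,0,0,1,1,2,0,1,0,1,1,0,0,0,2,1,2,0,2,1,0,0,1,1]
Step 10: insert ir at [3, 10, 16, 29] -> counters=[0,0,1,3,0,0,2,0,1,1,4,1,0,0,1,1,3,0,1,0,1,1,0,0,0,2,1,2,0,3,1,0,0,1,1]
Step 11: insert oj at [2, 9, 10, 25] -> counters=[0,0,2,3,0,0,2,0,1,2,5,1,0,0,1,1,3,0,1,0,1,1,0,0,0,3,1,2,0,3,1,0,0,1,1]
Query m: check counters[1]=0 counters[6]=2 counters[15]=1 counters[16]=3 -> no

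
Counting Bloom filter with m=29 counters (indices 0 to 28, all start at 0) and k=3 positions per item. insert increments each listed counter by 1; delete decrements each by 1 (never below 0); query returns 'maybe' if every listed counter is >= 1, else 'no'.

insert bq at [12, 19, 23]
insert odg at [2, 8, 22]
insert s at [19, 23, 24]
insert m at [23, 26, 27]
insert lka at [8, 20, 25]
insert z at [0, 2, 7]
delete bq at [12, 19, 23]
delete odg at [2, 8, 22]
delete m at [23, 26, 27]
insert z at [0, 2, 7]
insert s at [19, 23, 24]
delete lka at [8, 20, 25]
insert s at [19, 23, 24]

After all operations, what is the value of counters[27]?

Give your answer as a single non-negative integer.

Answer: 0

Derivation:
Step 1: insert bq at [12, 19, 23] -> counters=[0,0,0,0,0,0,0,0,0,0,0,0,1,0,0,0,0,0,0,1,0,0,0,1,0,0,0,0,0]
Step 2: insert odg at [2, 8, 22] -> counters=[0,0,1,0,0,0,0,0,1,0,0,0,1,0,0,0,0,0,0,1,0,0,1,1,0,0,0,0,0]
Step 3: insert s at [19, 23, 24] -> counters=[0,0,1,0,0,0,0,0,1,0,0,0,1,0,0,0,0,0,0,2,0,0,1,2,1,0,0,0,0]
Step 4: insert m at [23, 26, 27] -> counters=[0,0,1,0,0,0,0,0,1,0,0,0,1,0,0,0,0,0,0,2,0,0,1,3,1,0,1,1,0]
Step 5: insert lka at [8, 20, 25] -> counters=[0,0,1,0,0,0,0,0,2,0,0,0,1,0,0,0,0,0,0,2,1,0,1,3,1,1,1,1,0]
Step 6: insert z at [0, 2, 7] -> counters=[1,0,2,0,0,0,0,1,2,0,0,0,1,0,0,0,0,0,0,2,1,0,1,3,1,1,1,1,0]
Step 7: delete bq at [12, 19, 23] -> counters=[1,0,2,0,0,0,0,1,2,0,0,0,0,0,0,0,0,0,0,1,1,0,1,2,1,1,1,1,0]
Step 8: delete odg at [2, 8, 22] -> counters=[1,0,1,0,0,0,0,1,1,0,0,0,0,0,0,0,0,0,0,1,1,0,0,2,1,1,1,1,0]
Step 9: delete m at [23, 26, 27] -> counters=[1,0,1,0,0,0,0,1,1,0,0,0,0,0,0,0,0,0,0,1,1,0,0,1,1,1,0,0,0]
Step 10: insert z at [0, 2, 7] -> counters=[2,0,2,0,0,0,0,2,1,0,0,0,0,0,0,0,0,0,0,1,1,0,0,1,1,1,0,0,0]
Step 11: insert s at [19, 23, 24] -> counters=[2,0,2,0,0,0,0,2,1,0,0,0,0,0,0,0,0,0,0,2,1,0,0,2,2,1,0,0,0]
Step 12: delete lka at [8, 20, 25] -> counters=[2,0,2,0,0,0,0,2,0,0,0,0,0,0,0,0,0,0,0,2,0,0,0,2,2,0,0,0,0]
Step 13: insert s at [19, 23, 24] -> counters=[2,0,2,0,0,0,0,2,0,0,0,0,0,0,0,0,0,0,0,3,0,0,0,3,3,0,0,0,0]
Final counters=[2,0,2,0,0,0,0,2,0,0,0,0,0,0,0,0,0,0,0,3,0,0,0,3,3,0,0,0,0] -> counters[27]=0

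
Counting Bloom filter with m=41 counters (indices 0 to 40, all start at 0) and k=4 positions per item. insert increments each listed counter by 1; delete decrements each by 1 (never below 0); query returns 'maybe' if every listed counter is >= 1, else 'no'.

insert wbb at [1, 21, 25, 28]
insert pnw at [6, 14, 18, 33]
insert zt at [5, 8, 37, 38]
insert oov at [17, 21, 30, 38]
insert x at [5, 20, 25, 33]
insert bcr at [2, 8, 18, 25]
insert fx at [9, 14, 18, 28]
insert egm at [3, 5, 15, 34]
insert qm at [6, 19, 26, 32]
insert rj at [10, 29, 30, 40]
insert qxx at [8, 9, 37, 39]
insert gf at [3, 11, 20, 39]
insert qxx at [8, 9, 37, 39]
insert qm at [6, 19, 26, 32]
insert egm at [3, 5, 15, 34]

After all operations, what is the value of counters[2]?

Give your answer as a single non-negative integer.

Step 1: insert wbb at [1, 21, 25, 28] -> counters=[0,1,0,0,0,0,0,0,0,0,0,0,0,0,0,0,0,0,0,0,0,1,0,0,0,1,0,0,1,0,0,0,0,0,0,0,0,0,0,0,0]
Step 2: insert pnw at [6, 14, 18, 33] -> counters=[0,1,0,0,0,0,1,0,0,0,0,0,0,0,1,0,0,0,1,0,0,1,0,0,0,1,0,0,1,0,0,0,0,1,0,0,0,0,0,0,0]
Step 3: insert zt at [5, 8, 37, 38] -> counters=[0,1,0,0,0,1,1,0,1,0,0,0,0,0,1,0,0,0,1,0,0,1,0,0,0,1,0,0,1,0,0,0,0,1,0,0,0,1,1,0,0]
Step 4: insert oov at [17, 21, 30, 38] -> counters=[0,1,0,0,0,1,1,0,1,0,0,0,0,0,1,0,0,1,1,0,0,2,0,0,0,1,0,0,1,0,1,0,0,1,0,0,0,1,2,0,0]
Step 5: insert x at [5, 20, 25, 33] -> counters=[0,1,0,0,0,2,1,0,1,0,0,0,0,0,1,0,0,1,1,0,1,2,0,0,0,2,0,0,1,0,1,0,0,2,0,0,0,1,2,0,0]
Step 6: insert bcr at [2, 8, 18, 25] -> counters=[0,1,1,0,0,2,1,0,2,0,0,0,0,0,1,0,0,1,2,0,1,2,0,0,0,3,0,0,1,0,1,0,0,2,0,0,0,1,2,0,0]
Step 7: insert fx at [9, 14, 18, 28] -> counters=[0,1,1,0,0,2,1,0,2,1,0,0,0,0,2,0,0,1,3,0,1,2,0,0,0,3,0,0,2,0,1,0,0,2,0,0,0,1,2,0,0]
Step 8: insert egm at [3, 5, 15, 34] -> counters=[0,1,1,1,0,3,1,0,2,1,0,0,0,0,2,1,0,1,3,0,1,2,0,0,0,3,0,0,2,0,1,0,0,2,1,0,0,1,2,0,0]
Step 9: insert qm at [6, 19, 26, 32] -> counters=[0,1,1,1,0,3,2,0,2,1,0,0,0,0,2,1,0,1,3,1,1,2,0,0,0,3,1,0,2,0,1,0,1,2,1,0,0,1,2,0,0]
Step 10: insert rj at [10, 29, 30, 40] -> counters=[0,1,1,1,0,3,2,0,2,1,1,0,0,0,2,1,0,1,3,1,1,2,0,0,0,3,1,0,2,1,2,0,1,2,1,0,0,1,2,0,1]
Step 11: insert qxx at [8, 9, 37, 39] -> counters=[0,1,1,1,0,3,2,0,3,2,1,0,0,0,2,1,0,1,3,1,1,2,0,0,0,3,1,0,2,1,2,0,1,2,1,0,0,2,2,1,1]
Step 12: insert gf at [3, 11, 20, 39] -> counters=[0,1,1,2,0,3,2,0,3,2,1,1,0,0,2,1,0,1,3,1,2,2,0,0,0,3,1,0,2,1,2,0,1,2,1,0,0,2,2,2,1]
Step 13: insert qxx at [8, 9, 37, 39] -> counters=[0,1,1,2,0,3,2,0,4,3,1,1,0,0,2,1,0,1,3,1,2,2,0,0,0,3,1,0,2,1,2,0,1,2,1,0,0,3,2,3,1]
Step 14: insert qm at [6, 19, 26, 32] -> counters=[0,1,1,2,0,3,3,0,4,3,1,1,0,0,2,1,0,1,3,2,2,2,0,0,0,3,2,0,2,1,2,0,2,2,1,0,0,3,2,3,1]
Step 15: insert egm at [3, 5, 15, 34] -> counters=[0,1,1,3,0,4,3,0,4,3,1,1,0,0,2,2,0,1,3,2,2,2,0,0,0,3,2,0,2,1,2,0,2,2,2,0,0,3,2,3,1]
Final counters=[0,1,1,3,0,4,3,0,4,3,1,1,0,0,2,2,0,1,3,2,2,2,0,0,0,3,2,0,2,1,2,0,2,2,2,0,0,3,2,3,1] -> counters[2]=1

Answer: 1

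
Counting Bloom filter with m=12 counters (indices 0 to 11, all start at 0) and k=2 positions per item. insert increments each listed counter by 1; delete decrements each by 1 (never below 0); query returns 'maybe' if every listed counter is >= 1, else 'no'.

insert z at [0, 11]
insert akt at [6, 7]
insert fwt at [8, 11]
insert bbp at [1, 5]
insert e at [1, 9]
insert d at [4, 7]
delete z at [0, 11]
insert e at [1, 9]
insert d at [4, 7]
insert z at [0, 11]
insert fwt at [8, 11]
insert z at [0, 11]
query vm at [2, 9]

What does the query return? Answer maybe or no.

Answer: no

Derivation:
Step 1: insert z at [0, 11] -> counters=[1,0,0,0,0,0,0,0,0,0,0,1]
Step 2: insert akt at [6, 7] -> counters=[1,0,0,0,0,0,1,1,0,0,0,1]
Step 3: insert fwt at [8, 11] -> counters=[1,0,0,0,0,0,1,1,1,0,0,2]
Step 4: insert bbp at [1, 5] -> counters=[1,1,0,0,0,1,1,1,1,0,0,2]
Step 5: insert e at [1, 9] -> counters=[1,2,0,0,0,1,1,1,1,1,0,2]
Step 6: insert d at [4, 7] -> counters=[1,2,0,0,1,1,1,2,1,1,0,2]
Step 7: delete z at [0, 11] -> counters=[0,2,0,0,1,1,1,2,1,1,0,1]
Step 8: insert e at [1, 9] -> counters=[0,3,0,0,1,1,1,2,1,2,0,1]
Step 9: insert d at [4, 7] -> counters=[0,3,0,0,2,1,1,3,1,2,0,1]
Step 10: insert z at [0, 11] -> counters=[1,3,0,0,2,1,1,3,1,2,0,2]
Step 11: insert fwt at [8, 11] -> counters=[1,3,0,0,2,1,1,3,2,2,0,3]
Step 12: insert z at [0, 11] -> counters=[2,3,0,0,2,1,1,3,2,2,0,4]
Query vm: check counters[2]=0 counters[9]=2 -> no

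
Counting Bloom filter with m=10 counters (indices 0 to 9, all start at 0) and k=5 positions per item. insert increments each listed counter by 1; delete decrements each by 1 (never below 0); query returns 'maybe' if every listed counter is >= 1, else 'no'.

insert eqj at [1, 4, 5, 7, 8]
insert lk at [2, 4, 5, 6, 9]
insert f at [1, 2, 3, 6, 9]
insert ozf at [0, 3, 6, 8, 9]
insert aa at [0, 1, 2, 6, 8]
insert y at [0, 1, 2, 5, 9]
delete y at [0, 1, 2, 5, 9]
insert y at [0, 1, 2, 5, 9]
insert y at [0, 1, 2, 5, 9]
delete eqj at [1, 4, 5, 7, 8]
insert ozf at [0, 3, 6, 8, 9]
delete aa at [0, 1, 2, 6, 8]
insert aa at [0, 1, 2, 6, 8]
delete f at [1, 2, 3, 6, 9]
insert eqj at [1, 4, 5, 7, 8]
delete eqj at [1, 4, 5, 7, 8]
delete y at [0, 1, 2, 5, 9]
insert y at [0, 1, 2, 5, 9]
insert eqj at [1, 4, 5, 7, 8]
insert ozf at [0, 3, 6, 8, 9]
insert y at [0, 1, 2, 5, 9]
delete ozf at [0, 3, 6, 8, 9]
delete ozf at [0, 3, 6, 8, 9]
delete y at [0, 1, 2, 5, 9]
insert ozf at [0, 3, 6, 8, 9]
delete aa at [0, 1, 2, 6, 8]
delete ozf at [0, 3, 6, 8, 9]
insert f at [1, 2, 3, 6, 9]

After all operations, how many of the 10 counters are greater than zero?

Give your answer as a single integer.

Step 1: insert eqj at [1, 4, 5, 7, 8] -> counters=[0,1,0,0,1,1,0,1,1,0]
Step 2: insert lk at [2, 4, 5, 6, 9] -> counters=[0,1,1,0,2,2,1,1,1,1]
Step 3: insert f at [1, 2, 3, 6, 9] -> counters=[0,2,2,1,2,2,2,1,1,2]
Step 4: insert ozf at [0, 3, 6, 8, 9] -> counters=[1,2,2,2,2,2,3,1,2,3]
Step 5: insert aa at [0, 1, 2, 6, 8] -> counters=[2,3,3,2,2,2,4,1,3,3]
Step 6: insert y at [0, 1, 2, 5, 9] -> counters=[3,4,4,2,2,3,4,1,3,4]
Step 7: delete y at [0, 1, 2, 5, 9] -> counters=[2,3,3,2,2,2,4,1,3,3]
Step 8: insert y at [0, 1, 2, 5, 9] -> counters=[3,4,4,2,2,3,4,1,3,4]
Step 9: insert y at [0, 1, 2, 5, 9] -> counters=[4,5,5,2,2,4,4,1,3,5]
Step 10: delete eqj at [1, 4, 5, 7, 8] -> counters=[4,4,5,2,1,3,4,0,2,5]
Step 11: insert ozf at [0, 3, 6, 8, 9] -> counters=[5,4,5,3,1,3,5,0,3,6]
Step 12: delete aa at [0, 1, 2, 6, 8] -> counters=[4,3,4,3,1,3,4,0,2,6]
Step 13: insert aa at [0, 1, 2, 6, 8] -> counters=[5,4,5,3,1,3,5,0,3,6]
Step 14: delete f at [1, 2, 3, 6, 9] -> counters=[5,3,4,2,1,3,4,0,3,5]
Step 15: insert eqj at [1, 4, 5, 7, 8] -> counters=[5,4,4,2,2,4,4,1,4,5]
Step 16: delete eqj at [1, 4, 5, 7, 8] -> counters=[5,3,4,2,1,3,4,0,3,5]
Step 17: delete y at [0, 1, 2, 5, 9] -> counters=[4,2,3,2,1,2,4,0,3,4]
Step 18: insert y at [0, 1, 2, 5, 9] -> counters=[5,3,4,2,1,3,4,0,3,5]
Step 19: insert eqj at [1, 4, 5, 7, 8] -> counters=[5,4,4,2,2,4,4,1,4,5]
Step 20: insert ozf at [0, 3, 6, 8, 9] -> counters=[6,4,4,3,2,4,5,1,5,6]
Step 21: insert y at [0, 1, 2, 5, 9] -> counters=[7,5,5,3,2,5,5,1,5,7]
Step 22: delete ozf at [0, 3, 6, 8, 9] -> counters=[6,5,5,2,2,5,4,1,4,6]
Step 23: delete ozf at [0, 3, 6, 8, 9] -> counters=[5,5,5,1,2,5,3,1,3,5]
Step 24: delete y at [0, 1, 2, 5, 9] -> counters=[4,4,4,1,2,4,3,1,3,4]
Step 25: insert ozf at [0, 3, 6, 8, 9] -> counters=[5,4,4,2,2,4,4,1,4,5]
Step 26: delete aa at [0, 1, 2, 6, 8] -> counters=[4,3,3,2,2,4,3,1,3,5]
Step 27: delete ozf at [0, 3, 6, 8, 9] -> counters=[3,3,3,1,2,4,2,1,2,4]
Step 28: insert f at [1, 2, 3, 6, 9] -> counters=[3,4,4,2,2,4,3,1,2,5]
Final counters=[3,4,4,2,2,4,3,1,2,5] -> 10 nonzero

Answer: 10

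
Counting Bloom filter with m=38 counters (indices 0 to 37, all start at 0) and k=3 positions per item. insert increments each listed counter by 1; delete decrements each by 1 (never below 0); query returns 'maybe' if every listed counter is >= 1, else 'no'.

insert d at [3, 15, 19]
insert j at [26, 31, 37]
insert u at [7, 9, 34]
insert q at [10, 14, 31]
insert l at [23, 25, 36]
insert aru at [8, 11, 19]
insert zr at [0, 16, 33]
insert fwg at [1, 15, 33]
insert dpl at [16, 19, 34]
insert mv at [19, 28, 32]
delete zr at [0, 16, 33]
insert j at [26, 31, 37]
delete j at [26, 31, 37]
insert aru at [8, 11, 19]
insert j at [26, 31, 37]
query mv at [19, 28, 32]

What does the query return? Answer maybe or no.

Answer: maybe

Derivation:
Step 1: insert d at [3, 15, 19] -> counters=[0,0,0,1,0,0,0,0,0,0,0,0,0,0,0,1,0,0,0,1,0,0,0,0,0,0,0,0,0,0,0,0,0,0,0,0,0,0]
Step 2: insert j at [26, 31, 37] -> counters=[0,0,0,1,0,0,0,0,0,0,0,0,0,0,0,1,0,0,0,1,0,0,0,0,0,0,1,0,0,0,0,1,0,0,0,0,0,1]
Step 3: insert u at [7, 9, 34] -> counters=[0,0,0,1,0,0,0,1,0,1,0,0,0,0,0,1,0,0,0,1,0,0,0,0,0,0,1,0,0,0,0,1,0,0,1,0,0,1]
Step 4: insert q at [10, 14, 31] -> counters=[0,0,0,1,0,0,0,1,0,1,1,0,0,0,1,1,0,0,0,1,0,0,0,0,0,0,1,0,0,0,0,2,0,0,1,0,0,1]
Step 5: insert l at [23, 25, 36] -> counters=[0,0,0,1,0,0,0,1,0,1,1,0,0,0,1,1,0,0,0,1,0,0,0,1,0,1,1,0,0,0,0,2,0,0,1,0,1,1]
Step 6: insert aru at [8, 11, 19] -> counters=[0,0,0,1,0,0,0,1,1,1,1,1,0,0,1,1,0,0,0,2,0,0,0,1,0,1,1,0,0,0,0,2,0,0,1,0,1,1]
Step 7: insert zr at [0, 16, 33] -> counters=[1,0,0,1,0,0,0,1,1,1,1,1,0,0,1,1,1,0,0,2,0,0,0,1,0,1,1,0,0,0,0,2,0,1,1,0,1,1]
Step 8: insert fwg at [1, 15, 33] -> counters=[1,1,0,1,0,0,0,1,1,1,1,1,0,0,1,2,1,0,0,2,0,0,0,1,0,1,1,0,0,0,0,2,0,2,1,0,1,1]
Step 9: insert dpl at [16, 19, 34] -> counters=[1,1,0,1,0,0,0,1,1,1,1,1,0,0,1,2,2,0,0,3,0,0,0,1,0,1,1,0,0,0,0,2,0,2,2,0,1,1]
Step 10: insert mv at [19, 28, 32] -> counters=[1,1,0,1,0,0,0,1,1,1,1,1,0,0,1,2,2,0,0,4,0,0,0,1,0,1,1,0,1,0,0,2,1,2,2,0,1,1]
Step 11: delete zr at [0, 16, 33] -> counters=[0,1,0,1,0,0,0,1,1,1,1,1,0,0,1,2,1,0,0,4,0,0,0,1,0,1,1,0,1,0,0,2,1,1,2,0,1,1]
Step 12: insert j at [26, 31, 37] -> counters=[0,1,0,1,0,0,0,1,1,1,1,1,0,0,1,2,1,0,0,4,0,0,0,1,0,1,2,0,1,0,0,3,1,1,2,0,1,2]
Step 13: delete j at [26, 31, 37] -> counters=[0,1,0,1,0,0,0,1,1,1,1,1,0,0,1,2,1,0,0,4,0,0,0,1,0,1,1,0,1,0,0,2,1,1,2,0,1,1]
Step 14: insert aru at [8, 11, 19] -> counters=[0,1,0,1,0,0,0,1,2,1,1,2,0,0,1,2,1,0,0,5,0,0,0,1,0,1,1,0,1,0,0,2,1,1,2,0,1,1]
Step 15: insert j at [26, 31, 37] -> counters=[0,1,0,1,0,0,0,1,2,1,1,2,0,0,1,2,1,0,0,5,0,0,0,1,0,1,2,0,1,0,0,3,1,1,2,0,1,2]
Query mv: check counters[19]=5 counters[28]=1 counters[32]=1 -> maybe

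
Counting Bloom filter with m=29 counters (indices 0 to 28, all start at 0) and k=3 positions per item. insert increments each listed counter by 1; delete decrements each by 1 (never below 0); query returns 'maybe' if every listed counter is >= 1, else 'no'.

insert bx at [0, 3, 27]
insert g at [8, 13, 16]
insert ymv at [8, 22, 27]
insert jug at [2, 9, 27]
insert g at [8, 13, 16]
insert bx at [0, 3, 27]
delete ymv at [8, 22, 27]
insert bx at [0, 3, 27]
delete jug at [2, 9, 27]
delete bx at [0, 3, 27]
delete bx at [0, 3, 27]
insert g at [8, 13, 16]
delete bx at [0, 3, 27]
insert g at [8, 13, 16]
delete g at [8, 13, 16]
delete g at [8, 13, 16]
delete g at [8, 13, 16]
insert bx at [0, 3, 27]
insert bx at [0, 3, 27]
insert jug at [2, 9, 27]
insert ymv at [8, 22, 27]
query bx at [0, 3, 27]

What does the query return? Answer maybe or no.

Answer: maybe

Derivation:
Step 1: insert bx at [0, 3, 27] -> counters=[1,0,0,1,0,0,0,0,0,0,0,0,0,0,0,0,0,0,0,0,0,0,0,0,0,0,0,1,0]
Step 2: insert g at [8, 13, 16] -> counters=[1,0,0,1,0,0,0,0,1,0,0,0,0,1,0,0,1,0,0,0,0,0,0,0,0,0,0,1,0]
Step 3: insert ymv at [8, 22, 27] -> counters=[1,0,0,1,0,0,0,0,2,0,0,0,0,1,0,0,1,0,0,0,0,0,1,0,0,0,0,2,0]
Step 4: insert jug at [2, 9, 27] -> counters=[1,0,1,1,0,0,0,0,2,1,0,0,0,1,0,0,1,0,0,0,0,0,1,0,0,0,0,3,0]
Step 5: insert g at [8, 13, 16] -> counters=[1,0,1,1,0,0,0,0,3,1,0,0,0,2,0,0,2,0,0,0,0,0,1,0,0,0,0,3,0]
Step 6: insert bx at [0, 3, 27] -> counters=[2,0,1,2,0,0,0,0,3,1,0,0,0,2,0,0,2,0,0,0,0,0,1,0,0,0,0,4,0]
Step 7: delete ymv at [8, 22, 27] -> counters=[2,0,1,2,0,0,0,0,2,1,0,0,0,2,0,0,2,0,0,0,0,0,0,0,0,0,0,3,0]
Step 8: insert bx at [0, 3, 27] -> counters=[3,0,1,3,0,0,0,0,2,1,0,0,0,2,0,0,2,0,0,0,0,0,0,0,0,0,0,4,0]
Step 9: delete jug at [2, 9, 27] -> counters=[3,0,0,3,0,0,0,0,2,0,0,0,0,2,0,0,2,0,0,0,0,0,0,0,0,0,0,3,0]
Step 10: delete bx at [0, 3, 27] -> counters=[2,0,0,2,0,0,0,0,2,0,0,0,0,2,0,0,2,0,0,0,0,0,0,0,0,0,0,2,0]
Step 11: delete bx at [0, 3, 27] -> counters=[1,0,0,1,0,0,0,0,2,0,0,0,0,2,0,0,2,0,0,0,0,0,0,0,0,0,0,1,0]
Step 12: insert g at [8, 13, 16] -> counters=[1,0,0,1,0,0,0,0,3,0,0,0,0,3,0,0,3,0,0,0,0,0,0,0,0,0,0,1,0]
Step 13: delete bx at [0, 3, 27] -> counters=[0,0,0,0,0,0,0,0,3,0,0,0,0,3,0,0,3,0,0,0,0,0,0,0,0,0,0,0,0]
Step 14: insert g at [8, 13, 16] -> counters=[0,0,0,0,0,0,0,0,4,0,0,0,0,4,0,0,4,0,0,0,0,0,0,0,0,0,0,0,0]
Step 15: delete g at [8, 13, 16] -> counters=[0,0,0,0,0,0,0,0,3,0,0,0,0,3,0,0,3,0,0,0,0,0,0,0,0,0,0,0,0]
Step 16: delete g at [8, 13, 16] -> counters=[0,0,0,0,0,0,0,0,2,0,0,0,0,2,0,0,2,0,0,0,0,0,0,0,0,0,0,0,0]
Step 17: delete g at [8, 13, 16] -> counters=[0,0,0,0,0,0,0,0,1,0,0,0,0,1,0,0,1,0,0,0,0,0,0,0,0,0,0,0,0]
Step 18: insert bx at [0, 3, 27] -> counters=[1,0,0,1,0,0,0,0,1,0,0,0,0,1,0,0,1,0,0,0,0,0,0,0,0,0,0,1,0]
Step 19: insert bx at [0, 3, 27] -> counters=[2,0,0,2,0,0,0,0,1,0,0,0,0,1,0,0,1,0,0,0,0,0,0,0,0,0,0,2,0]
Step 20: insert jug at [2, 9, 27] -> counters=[2,0,1,2,0,0,0,0,1,1,0,0,0,1,0,0,1,0,0,0,0,0,0,0,0,0,0,3,0]
Step 21: insert ymv at [8, 22, 27] -> counters=[2,0,1,2,0,0,0,0,2,1,0,0,0,1,0,0,1,0,0,0,0,0,1,0,0,0,0,4,0]
Query bx: check counters[0]=2 counters[3]=2 counters[27]=4 -> maybe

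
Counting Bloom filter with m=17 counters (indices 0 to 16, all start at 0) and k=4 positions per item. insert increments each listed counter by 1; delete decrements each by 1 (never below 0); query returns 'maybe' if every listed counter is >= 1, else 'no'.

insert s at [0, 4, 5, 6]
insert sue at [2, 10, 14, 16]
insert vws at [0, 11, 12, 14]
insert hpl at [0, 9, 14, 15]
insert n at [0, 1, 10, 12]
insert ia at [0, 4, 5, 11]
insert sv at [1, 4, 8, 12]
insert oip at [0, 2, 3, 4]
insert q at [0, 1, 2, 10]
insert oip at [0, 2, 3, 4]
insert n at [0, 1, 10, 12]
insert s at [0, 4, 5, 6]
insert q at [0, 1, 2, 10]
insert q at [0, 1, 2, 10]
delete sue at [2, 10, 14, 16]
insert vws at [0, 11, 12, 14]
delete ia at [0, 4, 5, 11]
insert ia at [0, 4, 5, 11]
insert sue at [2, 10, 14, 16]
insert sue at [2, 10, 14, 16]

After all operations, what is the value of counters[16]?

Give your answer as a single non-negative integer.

Answer: 2

Derivation:
Step 1: insert s at [0, 4, 5, 6] -> counters=[1,0,0,0,1,1,1,0,0,0,0,0,0,0,0,0,0]
Step 2: insert sue at [2, 10, 14, 16] -> counters=[1,0,1,0,1,1,1,0,0,0,1,0,0,0,1,0,1]
Step 3: insert vws at [0, 11, 12, 14] -> counters=[2,0,1,0,1,1,1,0,0,0,1,1,1,0,2,0,1]
Step 4: insert hpl at [0, 9, 14, 15] -> counters=[3,0,1,0,1,1,1,0,0,1,1,1,1,0,3,1,1]
Step 5: insert n at [0, 1, 10, 12] -> counters=[4,1,1,0,1,1,1,0,0,1,2,1,2,0,3,1,1]
Step 6: insert ia at [0, 4, 5, 11] -> counters=[5,1,1,0,2,2,1,0,0,1,2,2,2,0,3,1,1]
Step 7: insert sv at [1, 4, 8, 12] -> counters=[5,2,1,0,3,2,1,0,1,1,2,2,3,0,3,1,1]
Step 8: insert oip at [0, 2, 3, 4] -> counters=[6,2,2,1,4,2,1,0,1,1,2,2,3,0,3,1,1]
Step 9: insert q at [0, 1, 2, 10] -> counters=[7,3,3,1,4,2,1,0,1,1,3,2,3,0,3,1,1]
Step 10: insert oip at [0, 2, 3, 4] -> counters=[8,3,4,2,5,2,1,0,1,1,3,2,3,0,3,1,1]
Step 11: insert n at [0, 1, 10, 12] -> counters=[9,4,4,2,5,2,1,0,1,1,4,2,4,0,3,1,1]
Step 12: insert s at [0, 4, 5, 6] -> counters=[10,4,4,2,6,3,2,0,1,1,4,2,4,0,3,1,1]
Step 13: insert q at [0, 1, 2, 10] -> counters=[11,5,5,2,6,3,2,0,1,1,5,2,4,0,3,1,1]
Step 14: insert q at [0, 1, 2, 10] -> counters=[12,6,6,2,6,3,2,0,1,1,6,2,4,0,3,1,1]
Step 15: delete sue at [2, 10, 14, 16] -> counters=[12,6,5,2,6,3,2,0,1,1,5,2,4,0,2,1,0]
Step 16: insert vws at [0, 11, 12, 14] -> counters=[13,6,5,2,6,3,2,0,1,1,5,3,5,0,3,1,0]
Step 17: delete ia at [0, 4, 5, 11] -> counters=[12,6,5,2,5,2,2,0,1,1,5,2,5,0,3,1,0]
Step 18: insert ia at [0, 4, 5, 11] -> counters=[13,6,5,2,6,3,2,0,1,1,5,3,5,0,3,1,0]
Step 19: insert sue at [2, 10, 14, 16] -> counters=[13,6,6,2,6,3,2,0,1,1,6,3,5,0,4,1,1]
Step 20: insert sue at [2, 10, 14, 16] -> counters=[13,6,7,2,6,3,2,0,1,1,7,3,5,0,5,1,2]
Final counters=[13,6,7,2,6,3,2,0,1,1,7,3,5,0,5,1,2] -> counters[16]=2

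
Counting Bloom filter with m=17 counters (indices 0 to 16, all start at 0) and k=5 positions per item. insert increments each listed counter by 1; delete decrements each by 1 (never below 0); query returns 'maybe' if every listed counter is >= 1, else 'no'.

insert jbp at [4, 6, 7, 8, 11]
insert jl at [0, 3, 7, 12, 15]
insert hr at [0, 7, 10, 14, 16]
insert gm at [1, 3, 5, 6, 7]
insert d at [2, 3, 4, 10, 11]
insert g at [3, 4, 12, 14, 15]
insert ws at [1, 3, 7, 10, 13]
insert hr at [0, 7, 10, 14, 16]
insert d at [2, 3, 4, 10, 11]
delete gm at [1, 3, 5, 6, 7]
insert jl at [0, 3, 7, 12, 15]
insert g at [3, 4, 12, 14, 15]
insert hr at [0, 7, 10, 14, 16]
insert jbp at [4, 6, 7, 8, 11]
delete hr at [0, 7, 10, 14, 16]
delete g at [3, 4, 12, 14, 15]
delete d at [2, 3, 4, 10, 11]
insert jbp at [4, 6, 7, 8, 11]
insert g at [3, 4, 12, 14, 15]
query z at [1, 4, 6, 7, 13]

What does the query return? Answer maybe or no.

Step 1: insert jbp at [4, 6, 7, 8, 11] -> counters=[0,0,0,0,1,0,1,1,1,0,0,1,0,0,0,0,0]
Step 2: insert jl at [0, 3, 7, 12, 15] -> counters=[1,0,0,1,1,0,1,2,1,0,0,1,1,0,0,1,0]
Step 3: insert hr at [0, 7, 10, 14, 16] -> counters=[2,0,0,1,1,0,1,3,1,0,1,1,1,0,1,1,1]
Step 4: insert gm at [1, 3, 5, 6, 7] -> counters=[2,1,0,2,1,1,2,4,1,0,1,1,1,0,1,1,1]
Step 5: insert d at [2, 3, 4, 10, 11] -> counters=[2,1,1,3,2,1,2,4,1,0,2,2,1,0,1,1,1]
Step 6: insert g at [3, 4, 12, 14, 15] -> counters=[2,1,1,4,3,1,2,4,1,0,2,2,2,0,2,2,1]
Step 7: insert ws at [1, 3, 7, 10, 13] -> counters=[2,2,1,5,3,1,2,5,1,0,3,2,2,1,2,2,1]
Step 8: insert hr at [0, 7, 10, 14, 16] -> counters=[3,2,1,5,3,1,2,6,1,0,4,2,2,1,3,2,2]
Step 9: insert d at [2, 3, 4, 10, 11] -> counters=[3,2,2,6,4,1,2,6,1,0,5,3,2,1,3,2,2]
Step 10: delete gm at [1, 3, 5, 6, 7] -> counters=[3,1,2,5,4,0,1,5,1,0,5,3,2,1,3,2,2]
Step 11: insert jl at [0, 3, 7, 12, 15] -> counters=[4,1,2,6,4,0,1,6,1,0,5,3,3,1,3,3,2]
Step 12: insert g at [3, 4, 12, 14, 15] -> counters=[4,1,2,7,5,0,1,6,1,0,5,3,4,1,4,4,2]
Step 13: insert hr at [0, 7, 10, 14, 16] -> counters=[5,1,2,7,5,0,1,7,1,0,6,3,4,1,5,4,3]
Step 14: insert jbp at [4, 6, 7, 8, 11] -> counters=[5,1,2,7,6,0,2,8,2,0,6,4,4,1,5,4,3]
Step 15: delete hr at [0, 7, 10, 14, 16] -> counters=[4,1,2,7,6,0,2,7,2,0,5,4,4,1,4,4,2]
Step 16: delete g at [3, 4, 12, 14, 15] -> counters=[4,1,2,6,5,0,2,7,2,0,5,4,3,1,3,3,2]
Step 17: delete d at [2, 3, 4, 10, 11] -> counters=[4,1,1,5,4,0,2,7,2,0,4,3,3,1,3,3,2]
Step 18: insert jbp at [4, 6, 7, 8, 11] -> counters=[4,1,1,5,5,0,3,8,3,0,4,4,3,1,3,3,2]
Step 19: insert g at [3, 4, 12, 14, 15] -> counters=[4,1,1,6,6,0,3,8,3,0,4,4,4,1,4,4,2]
Query z: check counters[1]=1 counters[4]=6 counters[6]=3 counters[7]=8 counters[13]=1 -> maybe

Answer: maybe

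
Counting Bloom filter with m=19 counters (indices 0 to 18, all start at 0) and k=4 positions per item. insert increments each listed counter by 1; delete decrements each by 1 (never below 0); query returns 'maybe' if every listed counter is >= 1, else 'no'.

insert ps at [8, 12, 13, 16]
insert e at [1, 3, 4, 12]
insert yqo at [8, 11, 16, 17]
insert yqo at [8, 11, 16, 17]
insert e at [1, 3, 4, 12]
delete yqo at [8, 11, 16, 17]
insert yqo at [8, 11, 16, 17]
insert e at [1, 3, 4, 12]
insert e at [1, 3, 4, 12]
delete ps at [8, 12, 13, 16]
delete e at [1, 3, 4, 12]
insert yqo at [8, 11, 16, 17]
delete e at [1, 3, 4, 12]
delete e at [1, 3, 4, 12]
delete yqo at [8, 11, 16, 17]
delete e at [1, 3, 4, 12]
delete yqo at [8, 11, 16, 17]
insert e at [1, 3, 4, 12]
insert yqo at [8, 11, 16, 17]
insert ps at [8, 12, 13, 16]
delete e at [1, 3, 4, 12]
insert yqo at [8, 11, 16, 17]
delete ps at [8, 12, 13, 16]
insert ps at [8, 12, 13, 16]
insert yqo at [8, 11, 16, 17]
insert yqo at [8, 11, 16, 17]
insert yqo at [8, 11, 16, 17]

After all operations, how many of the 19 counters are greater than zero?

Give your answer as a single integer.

Answer: 6

Derivation:
Step 1: insert ps at [8, 12, 13, 16] -> counters=[0,0,0,0,0,0,0,0,1,0,0,0,1,1,0,0,1,0,0]
Step 2: insert e at [1, 3, 4, 12] -> counters=[0,1,0,1,1,0,0,0,1,0,0,0,2,1,0,0,1,0,0]
Step 3: insert yqo at [8, 11, 16, 17] -> counters=[0,1,0,1,1,0,0,0,2,0,0,1,2,1,0,0,2,1,0]
Step 4: insert yqo at [8, 11, 16, 17] -> counters=[0,1,0,1,1,0,0,0,3,0,0,2,2,1,0,0,3,2,0]
Step 5: insert e at [1, 3, 4, 12] -> counters=[0,2,0,2,2,0,0,0,3,0,0,2,3,1,0,0,3,2,0]
Step 6: delete yqo at [8, 11, 16, 17] -> counters=[0,2,0,2,2,0,0,0,2,0,0,1,3,1,0,0,2,1,0]
Step 7: insert yqo at [8, 11, 16, 17] -> counters=[0,2,0,2,2,0,0,0,3,0,0,2,3,1,0,0,3,2,0]
Step 8: insert e at [1, 3, 4, 12] -> counters=[0,3,0,3,3,0,0,0,3,0,0,2,4,1,0,0,3,2,0]
Step 9: insert e at [1, 3, 4, 12] -> counters=[0,4,0,4,4,0,0,0,3,0,0,2,5,1,0,0,3,2,0]
Step 10: delete ps at [8, 12, 13, 16] -> counters=[0,4,0,4,4,0,0,0,2,0,0,2,4,0,0,0,2,2,0]
Step 11: delete e at [1, 3, 4, 12] -> counters=[0,3,0,3,3,0,0,0,2,0,0,2,3,0,0,0,2,2,0]
Step 12: insert yqo at [8, 11, 16, 17] -> counters=[0,3,0,3,3,0,0,0,3,0,0,3,3,0,0,0,3,3,0]
Step 13: delete e at [1, 3, 4, 12] -> counters=[0,2,0,2,2,0,0,0,3,0,0,3,2,0,0,0,3,3,0]
Step 14: delete e at [1, 3, 4, 12] -> counters=[0,1,0,1,1,0,0,0,3,0,0,3,1,0,0,0,3,3,0]
Step 15: delete yqo at [8, 11, 16, 17] -> counters=[0,1,0,1,1,0,0,0,2,0,0,2,1,0,0,0,2,2,0]
Step 16: delete e at [1, 3, 4, 12] -> counters=[0,0,0,0,0,0,0,0,2,0,0,2,0,0,0,0,2,2,0]
Step 17: delete yqo at [8, 11, 16, 17] -> counters=[0,0,0,0,0,0,0,0,1,0,0,1,0,0,0,0,1,1,0]
Step 18: insert e at [1, 3, 4, 12] -> counters=[0,1,0,1,1,0,0,0,1,0,0,1,1,0,0,0,1,1,0]
Step 19: insert yqo at [8, 11, 16, 17] -> counters=[0,1,0,1,1,0,0,0,2,0,0,2,1,0,0,0,2,2,0]
Step 20: insert ps at [8, 12, 13, 16] -> counters=[0,1,0,1,1,0,0,0,3,0,0,2,2,1,0,0,3,2,0]
Step 21: delete e at [1, 3, 4, 12] -> counters=[0,0,0,0,0,0,0,0,3,0,0,2,1,1,0,0,3,2,0]
Step 22: insert yqo at [8, 11, 16, 17] -> counters=[0,0,0,0,0,0,0,0,4,0,0,3,1,1,0,0,4,3,0]
Step 23: delete ps at [8, 12, 13, 16] -> counters=[0,0,0,0,0,0,0,0,3,0,0,3,0,0,0,0,3,3,0]
Step 24: insert ps at [8, 12, 13, 16] -> counters=[0,0,0,0,0,0,0,0,4,0,0,3,1,1,0,0,4,3,0]
Step 25: insert yqo at [8, 11, 16, 17] -> counters=[0,0,0,0,0,0,0,0,5,0,0,4,1,1,0,0,5,4,0]
Step 26: insert yqo at [8, 11, 16, 17] -> counters=[0,0,0,0,0,0,0,0,6,0,0,5,1,1,0,0,6,5,0]
Step 27: insert yqo at [8, 11, 16, 17] -> counters=[0,0,0,0,0,0,0,0,7,0,0,6,1,1,0,0,7,6,0]
Final counters=[0,0,0,0,0,0,0,0,7,0,0,6,1,1,0,0,7,6,0] -> 6 nonzero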